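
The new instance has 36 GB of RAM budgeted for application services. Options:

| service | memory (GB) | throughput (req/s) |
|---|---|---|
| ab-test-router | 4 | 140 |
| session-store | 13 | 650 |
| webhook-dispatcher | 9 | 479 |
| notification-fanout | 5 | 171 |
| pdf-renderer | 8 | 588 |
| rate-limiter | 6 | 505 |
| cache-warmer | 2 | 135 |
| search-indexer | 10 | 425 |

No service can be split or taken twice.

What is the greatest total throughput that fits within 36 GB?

Filling by ratio: webhook-dispatcher + pdf-renderer + rate-limiter + cache-warmer + search-indexer for 2132, with 1 GB left unused.
The 12 GB tied up in cache-warmer and search-indexer is better spent on session-store — total rises to 2222 (36 GB).
Nothing else within 36 GB beats 2222.

2222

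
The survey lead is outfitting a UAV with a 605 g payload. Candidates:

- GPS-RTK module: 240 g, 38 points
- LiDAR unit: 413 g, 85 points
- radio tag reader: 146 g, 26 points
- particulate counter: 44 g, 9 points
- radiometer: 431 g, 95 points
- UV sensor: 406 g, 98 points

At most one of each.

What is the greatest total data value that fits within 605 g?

Radio tag reader + particulate counter + UV sensor uses 596 of the 605 g and totals 133.
The closest alternative, radio tag reader + UV sensor, reaches only 124.

133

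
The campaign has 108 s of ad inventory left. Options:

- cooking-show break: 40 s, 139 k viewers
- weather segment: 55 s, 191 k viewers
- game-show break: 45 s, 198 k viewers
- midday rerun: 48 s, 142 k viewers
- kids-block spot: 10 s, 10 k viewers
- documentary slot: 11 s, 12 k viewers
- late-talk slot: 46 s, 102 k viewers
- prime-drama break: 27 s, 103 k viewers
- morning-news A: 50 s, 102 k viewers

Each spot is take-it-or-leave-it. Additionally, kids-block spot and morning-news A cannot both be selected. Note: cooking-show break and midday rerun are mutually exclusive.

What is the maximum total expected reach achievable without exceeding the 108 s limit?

Taking the top-ratio spots first gives game-show break + kids-block spot + documentary slot + prime-drama break for 323 (93 s).
Dropping kids-block spot and documentary slot and prime-drama break frees 48 s; slotting in weather segment (55 s) lifts the total to 389 at 100 s.

389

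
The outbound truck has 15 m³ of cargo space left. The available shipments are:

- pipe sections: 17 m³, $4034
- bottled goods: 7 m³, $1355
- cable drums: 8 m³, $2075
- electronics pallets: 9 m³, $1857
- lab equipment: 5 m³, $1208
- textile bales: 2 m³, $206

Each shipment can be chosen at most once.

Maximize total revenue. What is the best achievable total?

3489

Best packing: cable drums + lab equipment + textile bales — 15 m³, 3489 total.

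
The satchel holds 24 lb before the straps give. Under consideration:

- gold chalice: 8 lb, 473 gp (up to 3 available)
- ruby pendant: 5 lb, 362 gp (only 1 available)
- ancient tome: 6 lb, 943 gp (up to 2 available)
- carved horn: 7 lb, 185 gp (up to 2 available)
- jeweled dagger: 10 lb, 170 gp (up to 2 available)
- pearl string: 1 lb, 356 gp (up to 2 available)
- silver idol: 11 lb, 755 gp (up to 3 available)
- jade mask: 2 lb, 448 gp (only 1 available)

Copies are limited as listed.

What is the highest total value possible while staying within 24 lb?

The ratio heuristic lands on ruby pendant + 2×ancient tome + 2×pearl string + jade mask (3408) but leaves 3 lb idle.
Replace ruby pendant with gold chalice: the trade gains 111 net, giving 3519 at 24 lb.
Every other selection either busts 24 lb or exceeds an availability limit or fails to beat 3519.

3519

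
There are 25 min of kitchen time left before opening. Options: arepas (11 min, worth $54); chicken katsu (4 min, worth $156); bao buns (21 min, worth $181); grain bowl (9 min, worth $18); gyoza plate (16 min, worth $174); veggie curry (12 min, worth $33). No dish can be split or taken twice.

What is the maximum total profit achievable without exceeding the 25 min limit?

By profit per min: chicken katsu 39.00, gyoza plate 10.88, bao buns 8.62, arepas 4.91 lead.
A density-first pass picks chicken katsu + gyoza plate — 330 at 20 min.
The 16 min tied up in gyoza plate is better spent on bao buns — total rises to 337 (25 min).

337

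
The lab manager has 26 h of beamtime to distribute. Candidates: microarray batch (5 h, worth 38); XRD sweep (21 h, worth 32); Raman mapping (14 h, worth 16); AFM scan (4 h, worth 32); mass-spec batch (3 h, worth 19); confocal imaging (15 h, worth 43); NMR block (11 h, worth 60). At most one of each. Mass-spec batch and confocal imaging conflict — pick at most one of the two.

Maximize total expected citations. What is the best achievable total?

Best packing: microarray batch + AFM scan + mass-spec batch + NMR block — 23 h, 149 total.
Next best is microarray batch + AFM scan + NMR block at 130 (20 h) — short by 19.

149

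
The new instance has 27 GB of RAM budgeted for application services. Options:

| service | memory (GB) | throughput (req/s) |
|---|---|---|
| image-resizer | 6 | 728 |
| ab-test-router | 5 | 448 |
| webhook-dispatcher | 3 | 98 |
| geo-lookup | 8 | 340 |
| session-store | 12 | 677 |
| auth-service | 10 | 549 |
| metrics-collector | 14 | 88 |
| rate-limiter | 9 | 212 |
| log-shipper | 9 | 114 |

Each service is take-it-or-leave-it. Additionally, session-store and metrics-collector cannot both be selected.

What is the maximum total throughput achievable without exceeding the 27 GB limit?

Ranking by ratio (throughput/GB): image-resizer 121.33, ab-test-router 89.60, session-store 56.42.
The ratio ordering already packs tightly: image-resizer + ab-test-router + webhook-dispatcher + session-store, 26 GB, 1951.

1951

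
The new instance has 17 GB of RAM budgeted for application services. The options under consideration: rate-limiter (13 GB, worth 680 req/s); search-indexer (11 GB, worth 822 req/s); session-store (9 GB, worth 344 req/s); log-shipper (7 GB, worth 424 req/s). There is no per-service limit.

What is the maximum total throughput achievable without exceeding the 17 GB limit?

848

The ratio heuristic lands on search-indexer (822) but leaves 6 GB idle.
Dropping search-indexer frees 11 GB; slotting in 2×log-shipper (14 GB) lifts the total to 848 at 14 GB.
Every other selection either busts 17 GB or fails to beat 848.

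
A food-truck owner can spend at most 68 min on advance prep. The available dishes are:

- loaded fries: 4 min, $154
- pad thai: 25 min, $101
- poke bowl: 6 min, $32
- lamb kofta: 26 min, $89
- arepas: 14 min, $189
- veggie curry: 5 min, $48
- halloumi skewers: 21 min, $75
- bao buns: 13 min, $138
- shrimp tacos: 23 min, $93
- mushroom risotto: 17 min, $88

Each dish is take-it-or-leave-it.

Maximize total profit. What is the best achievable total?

662

Ranking by ratio (profit/min): loaded fries 38.50, arepas 13.50, bao buns 10.62, veggie curry 9.60.
Taking the top-ratio dishes first gives loaded fries + poke bowl + arepas + veggie curry + bao buns + mushroom risotto for 649 (59 min).
Dropping mushroom risotto frees 17 min; slotting in pad thai (25 min) lifts the total to 662 at 67 min.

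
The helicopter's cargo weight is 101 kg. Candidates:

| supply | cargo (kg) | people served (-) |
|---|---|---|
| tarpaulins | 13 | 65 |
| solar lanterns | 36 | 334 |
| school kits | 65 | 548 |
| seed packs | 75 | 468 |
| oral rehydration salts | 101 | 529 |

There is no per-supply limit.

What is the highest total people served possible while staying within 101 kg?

Ranking by ratio (people served/kg): solar lanterns 9.28, school kits 8.43, seed packs 6.24, oral rehydration salts 5.24.
Taking the top-ratio supplies first gives 2×tarpaulins + 2×solar lanterns for 798 (98 kg).
The 62 kg tied up in 2×tarpaulins and solar lanterns is better spent on school kits — total rises to 882 (101 kg).
Every other selection either busts 101 kg or fails to beat 882.

882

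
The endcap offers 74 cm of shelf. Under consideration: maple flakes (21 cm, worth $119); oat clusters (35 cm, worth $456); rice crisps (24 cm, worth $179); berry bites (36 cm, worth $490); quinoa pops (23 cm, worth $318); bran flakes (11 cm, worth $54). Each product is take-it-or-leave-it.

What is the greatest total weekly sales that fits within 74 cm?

946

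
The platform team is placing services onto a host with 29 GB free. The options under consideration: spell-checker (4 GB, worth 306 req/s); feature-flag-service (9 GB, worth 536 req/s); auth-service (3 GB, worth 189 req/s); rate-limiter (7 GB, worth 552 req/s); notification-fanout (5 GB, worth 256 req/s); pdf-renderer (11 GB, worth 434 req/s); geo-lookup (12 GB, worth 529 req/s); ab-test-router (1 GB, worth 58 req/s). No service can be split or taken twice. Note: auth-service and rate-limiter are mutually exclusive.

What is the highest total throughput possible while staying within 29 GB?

Best packing: spell-checker + feature-flag-service + rate-limiter + notification-fanout + ab-test-router — 26 GB, 1708 total.
Nothing else feasible within 29 GB beats 1708.

1708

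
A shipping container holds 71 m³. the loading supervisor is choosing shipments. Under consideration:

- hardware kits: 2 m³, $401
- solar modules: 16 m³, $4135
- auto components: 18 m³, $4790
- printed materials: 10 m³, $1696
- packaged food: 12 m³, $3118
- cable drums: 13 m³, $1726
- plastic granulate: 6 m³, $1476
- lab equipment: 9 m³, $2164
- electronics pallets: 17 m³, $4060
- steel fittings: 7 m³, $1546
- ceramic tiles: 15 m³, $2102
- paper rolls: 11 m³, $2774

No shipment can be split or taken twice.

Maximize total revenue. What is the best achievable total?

By revenue per m³: auto components 266.11, packaged food 259.83, solar modules 258.44 lead.
Filling by ratio: solar modules + auto components + packaged food + plastic granulate + steel fittings + paper rolls for 17839, with 1 m³ left unused.
The 18 m³ tied up in steel fittings and paper rolls is better spent on hardware kits + electronics pallets — total rises to 17980 (71 m³).
The closest alternative, solar modules + auto components + lab equipment + electronics pallets + paper rolls, reaches only 17923.

17980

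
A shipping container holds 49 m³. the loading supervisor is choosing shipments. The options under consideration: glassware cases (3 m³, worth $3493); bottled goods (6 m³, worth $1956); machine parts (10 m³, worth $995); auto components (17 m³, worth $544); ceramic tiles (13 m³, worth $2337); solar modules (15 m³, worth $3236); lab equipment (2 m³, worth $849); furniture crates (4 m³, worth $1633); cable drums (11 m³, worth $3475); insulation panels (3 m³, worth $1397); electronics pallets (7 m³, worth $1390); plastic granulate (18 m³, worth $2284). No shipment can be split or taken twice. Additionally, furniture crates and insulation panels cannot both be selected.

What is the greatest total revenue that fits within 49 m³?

16032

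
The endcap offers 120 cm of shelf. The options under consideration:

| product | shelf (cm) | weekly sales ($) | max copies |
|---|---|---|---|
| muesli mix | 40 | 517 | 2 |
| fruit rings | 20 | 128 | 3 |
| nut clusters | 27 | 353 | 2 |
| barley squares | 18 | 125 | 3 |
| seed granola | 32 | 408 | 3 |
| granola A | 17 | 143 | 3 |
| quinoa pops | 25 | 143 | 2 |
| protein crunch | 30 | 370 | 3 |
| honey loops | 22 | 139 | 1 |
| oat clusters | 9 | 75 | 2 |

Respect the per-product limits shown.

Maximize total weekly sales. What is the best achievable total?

1522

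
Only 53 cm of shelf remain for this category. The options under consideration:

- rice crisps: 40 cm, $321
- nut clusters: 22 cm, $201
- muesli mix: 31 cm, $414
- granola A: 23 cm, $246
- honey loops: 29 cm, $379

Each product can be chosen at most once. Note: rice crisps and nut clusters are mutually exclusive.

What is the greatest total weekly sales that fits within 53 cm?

By weekly sales per cm: muesli mix 13.35, honey loops 13.07, granola A 10.70 lead.
Greedy by ratio would take nut clusters + muesli mix: 53 cm used, total 615.
The 53 cm tied up in nut clusters and muesli mix is better spent on granola A + honey loops — total rises to 625 (52 cm).
Every other selection either busts 53 cm or breaks a pairing rule or fails to beat 625.

625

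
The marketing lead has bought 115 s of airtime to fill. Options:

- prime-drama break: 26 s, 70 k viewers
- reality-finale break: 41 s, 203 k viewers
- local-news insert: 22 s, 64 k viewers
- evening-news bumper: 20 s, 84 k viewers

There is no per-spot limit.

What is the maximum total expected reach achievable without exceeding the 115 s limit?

2×reality-finale break + evening-news bumper uses 102 of the 115 s and totals 490.

490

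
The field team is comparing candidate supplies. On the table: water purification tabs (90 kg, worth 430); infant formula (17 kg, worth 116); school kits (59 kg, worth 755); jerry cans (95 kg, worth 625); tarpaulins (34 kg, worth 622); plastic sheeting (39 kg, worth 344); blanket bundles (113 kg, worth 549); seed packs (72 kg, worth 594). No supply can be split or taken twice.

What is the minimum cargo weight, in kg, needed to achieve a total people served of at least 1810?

149

Need the lightest bundle worth ≥ 1810.
infant formula + school kits + tarpaulins + plastic sheeting reaches 1837 using 149 kg.
Any bundle with less than 149 kg falls short of 1810.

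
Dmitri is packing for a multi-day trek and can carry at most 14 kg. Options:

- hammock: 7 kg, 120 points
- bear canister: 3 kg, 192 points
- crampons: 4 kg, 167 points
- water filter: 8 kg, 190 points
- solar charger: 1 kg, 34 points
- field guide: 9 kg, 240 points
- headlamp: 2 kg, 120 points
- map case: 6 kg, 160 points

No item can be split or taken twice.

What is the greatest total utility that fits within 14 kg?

553

By utility per kg: bear canister 64.00, headlamp 60.00, crampons 41.75, solar charger 34.00 lead.
Greedy by ratio would take bear canister + crampons + solar charger + headlamp: 10 kg used, total 513.
Dropping headlamp frees 2 kg; slotting in map case (6 kg) lifts the total to 553 at 14 kg.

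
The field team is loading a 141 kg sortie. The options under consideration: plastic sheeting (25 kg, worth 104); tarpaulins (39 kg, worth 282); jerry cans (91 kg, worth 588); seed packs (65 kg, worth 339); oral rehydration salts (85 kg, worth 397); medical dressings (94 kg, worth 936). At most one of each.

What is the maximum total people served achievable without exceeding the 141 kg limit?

By people served per kg: medical dressings 9.96, tarpaulins 7.23, jerry cans 6.46, seed packs 5.22 lead.
The ratio ordering already packs tightly: tarpaulins + medical dressings, 133 kg, 1218.
Every other selection either busts 141 kg or fails to beat 1218.

1218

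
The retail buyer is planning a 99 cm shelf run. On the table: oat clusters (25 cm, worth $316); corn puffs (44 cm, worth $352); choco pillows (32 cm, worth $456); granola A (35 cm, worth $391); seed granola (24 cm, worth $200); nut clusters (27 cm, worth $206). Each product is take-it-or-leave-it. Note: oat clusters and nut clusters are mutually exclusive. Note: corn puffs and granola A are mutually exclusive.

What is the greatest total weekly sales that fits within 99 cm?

1163

Ranking by ratio (weekly sales/cm): choco pillows 14.25, oat clusters 12.64, granola A 11.17, seed granola 8.33.
The ratio ordering already packs tightly: oat clusters + choco pillows + granola A, 92 cm, 1163.
That's the maximum — no feasible swap from here does better than 1163.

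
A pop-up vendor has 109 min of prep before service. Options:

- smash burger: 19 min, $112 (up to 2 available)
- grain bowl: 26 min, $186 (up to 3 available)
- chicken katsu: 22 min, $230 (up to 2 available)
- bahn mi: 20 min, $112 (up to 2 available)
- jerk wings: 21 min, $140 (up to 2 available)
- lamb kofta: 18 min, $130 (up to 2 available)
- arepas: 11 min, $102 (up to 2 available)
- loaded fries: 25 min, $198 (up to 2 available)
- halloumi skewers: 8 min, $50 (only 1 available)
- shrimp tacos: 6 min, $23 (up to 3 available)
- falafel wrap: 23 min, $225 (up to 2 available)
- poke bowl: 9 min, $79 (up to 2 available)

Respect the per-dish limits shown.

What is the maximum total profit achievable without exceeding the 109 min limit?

Taking the top-ratio dishes first gives 2×chicken katsu + arepas + halloumi skewers + 2×falafel wrap for 1062 (109 min).
Replace arepas and halloumi skewers with 2×poke bowl: the trade gains 6 net, giving 1068 at 108 min.
Nothing else within 109 min beats 1068.

1068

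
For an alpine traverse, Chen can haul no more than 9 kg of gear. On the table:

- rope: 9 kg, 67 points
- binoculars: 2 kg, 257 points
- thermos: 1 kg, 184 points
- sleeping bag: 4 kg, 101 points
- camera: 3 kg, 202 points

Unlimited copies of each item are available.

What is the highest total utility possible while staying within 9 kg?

1656

9×thermos uses 9 of the 9 kg and totals 1656.
Nothing else within 9 kg beats 1656.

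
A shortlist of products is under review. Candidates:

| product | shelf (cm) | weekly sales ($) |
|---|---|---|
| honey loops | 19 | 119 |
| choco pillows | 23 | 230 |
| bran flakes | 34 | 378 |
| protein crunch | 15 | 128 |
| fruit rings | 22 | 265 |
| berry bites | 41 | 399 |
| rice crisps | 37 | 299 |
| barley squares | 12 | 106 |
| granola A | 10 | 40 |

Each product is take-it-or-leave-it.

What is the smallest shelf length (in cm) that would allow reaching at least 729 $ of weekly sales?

Look for the lowest-shelf combination reaching 729.
Taking bran flakes + fruit rings + barley squares gives 749 (≥ 729) for 68 cm.
Any bundle with less than 68 cm falls short of 729.

68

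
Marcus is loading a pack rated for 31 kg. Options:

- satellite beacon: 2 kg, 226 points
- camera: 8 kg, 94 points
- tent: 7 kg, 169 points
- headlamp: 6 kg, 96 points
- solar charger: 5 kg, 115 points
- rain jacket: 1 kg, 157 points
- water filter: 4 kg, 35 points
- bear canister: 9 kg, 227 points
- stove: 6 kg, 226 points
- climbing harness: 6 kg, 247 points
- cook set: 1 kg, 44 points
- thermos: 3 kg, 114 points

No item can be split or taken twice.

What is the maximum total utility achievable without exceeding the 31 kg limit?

Filling by ratio: satellite beacon + rain jacket + bear canister + stove + climbing harness + cook set + thermos for 1241, with 3 kg left unused.
The 9 kg tied up in bear canister is better spent on tent + solar charger — total rises to 1298 (31 kg).
Runner-up satellite beacon + tent + solar charger + rain jacket + stove + climbing harness + thermos tops out at 1254.

1298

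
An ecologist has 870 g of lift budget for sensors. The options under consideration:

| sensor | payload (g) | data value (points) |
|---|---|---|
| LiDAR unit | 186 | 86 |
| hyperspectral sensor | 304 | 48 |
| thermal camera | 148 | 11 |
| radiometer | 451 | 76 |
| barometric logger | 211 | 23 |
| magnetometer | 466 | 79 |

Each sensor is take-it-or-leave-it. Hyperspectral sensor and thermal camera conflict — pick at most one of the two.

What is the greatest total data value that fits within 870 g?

Best packing: LiDAR unit + barometric logger + magnetometer — 863 g, 188 total.
Next best is LiDAR unit + radiometer + barometric logger at 185 (848 g) — short by 3.

188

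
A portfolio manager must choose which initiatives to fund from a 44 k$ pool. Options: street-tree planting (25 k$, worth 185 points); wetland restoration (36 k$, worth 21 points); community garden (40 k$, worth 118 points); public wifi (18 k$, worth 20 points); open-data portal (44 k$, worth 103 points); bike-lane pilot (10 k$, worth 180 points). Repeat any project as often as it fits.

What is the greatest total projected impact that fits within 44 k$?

Best packing: 4×bike-lane pilot — 40 k$, 720 total.
No other feasible combination exceeds 720.

720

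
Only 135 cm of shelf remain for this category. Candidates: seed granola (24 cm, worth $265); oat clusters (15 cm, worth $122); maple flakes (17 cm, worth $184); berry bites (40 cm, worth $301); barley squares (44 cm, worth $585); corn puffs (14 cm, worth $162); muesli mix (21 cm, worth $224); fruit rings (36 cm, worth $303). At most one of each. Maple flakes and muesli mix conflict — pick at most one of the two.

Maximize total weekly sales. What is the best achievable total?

1499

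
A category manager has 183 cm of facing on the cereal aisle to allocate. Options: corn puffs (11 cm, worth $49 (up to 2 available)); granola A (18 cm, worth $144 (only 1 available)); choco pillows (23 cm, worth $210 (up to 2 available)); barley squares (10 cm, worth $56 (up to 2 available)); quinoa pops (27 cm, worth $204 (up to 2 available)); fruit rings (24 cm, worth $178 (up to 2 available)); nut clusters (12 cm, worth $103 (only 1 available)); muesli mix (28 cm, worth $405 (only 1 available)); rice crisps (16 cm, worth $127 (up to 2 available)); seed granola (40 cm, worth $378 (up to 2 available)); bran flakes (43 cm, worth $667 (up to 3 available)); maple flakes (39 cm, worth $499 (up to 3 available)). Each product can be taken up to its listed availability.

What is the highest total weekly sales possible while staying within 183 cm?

Best packing: choco pillows + muesli mix + 3×bran flakes — 180 cm, 2616 total.
Nothing else within 183 cm beats 2616.

2616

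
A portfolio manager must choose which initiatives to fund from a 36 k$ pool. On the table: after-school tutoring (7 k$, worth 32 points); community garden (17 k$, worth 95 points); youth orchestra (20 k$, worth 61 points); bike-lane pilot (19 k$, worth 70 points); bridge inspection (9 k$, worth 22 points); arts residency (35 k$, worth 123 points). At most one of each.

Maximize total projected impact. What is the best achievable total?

165

By projected impact per k$: community garden 5.59, after-school tutoring 4.57, bike-lane pilot 3.68 lead.
A density-first pass picks after-school tutoring + community garden + bridge inspection — 149 at 33 k$.
Replace after-school tutoring and bridge inspection with bike-lane pilot: the trade gains 16 net, giving 165 at 36 k$.
Runner-up after-school tutoring + community garden + bridge inspection tops out at 149.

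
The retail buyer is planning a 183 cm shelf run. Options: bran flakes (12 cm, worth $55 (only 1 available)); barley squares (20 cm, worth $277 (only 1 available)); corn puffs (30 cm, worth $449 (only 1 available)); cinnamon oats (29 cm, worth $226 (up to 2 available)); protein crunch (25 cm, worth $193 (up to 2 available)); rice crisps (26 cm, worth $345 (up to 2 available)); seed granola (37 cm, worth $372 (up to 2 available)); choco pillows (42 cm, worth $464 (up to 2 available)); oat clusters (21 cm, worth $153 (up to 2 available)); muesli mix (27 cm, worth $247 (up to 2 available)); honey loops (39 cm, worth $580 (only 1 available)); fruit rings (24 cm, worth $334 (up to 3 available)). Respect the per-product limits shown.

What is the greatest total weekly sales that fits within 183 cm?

2549

Greedy by ratio would take barley squares + corn puffs + oat clusters + honey loops + 3×fruit rings: 182 cm used, total 2461.
The 51 cm tied up in corn puffs and oat clusters is better spent on 2×rice crisps — total rises to 2549 (183 cm).
Every other selection either busts 183 cm or exceeds an availability limit or fails to beat 2549.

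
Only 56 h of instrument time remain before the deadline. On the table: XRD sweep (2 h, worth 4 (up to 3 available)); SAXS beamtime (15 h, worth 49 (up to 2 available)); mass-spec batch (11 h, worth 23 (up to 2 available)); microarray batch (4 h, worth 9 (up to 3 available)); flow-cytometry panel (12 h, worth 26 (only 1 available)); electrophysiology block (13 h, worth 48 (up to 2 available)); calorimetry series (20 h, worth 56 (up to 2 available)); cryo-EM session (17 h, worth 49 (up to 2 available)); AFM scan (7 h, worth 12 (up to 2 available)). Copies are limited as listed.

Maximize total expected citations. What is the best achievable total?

The ratio ordering already packs tightly: 2×SAXS beamtime + 2×electrophysiology block, 56 h, 194.
Every other selection either busts 56 h or exceeds an availability limit or fails to beat 194.

194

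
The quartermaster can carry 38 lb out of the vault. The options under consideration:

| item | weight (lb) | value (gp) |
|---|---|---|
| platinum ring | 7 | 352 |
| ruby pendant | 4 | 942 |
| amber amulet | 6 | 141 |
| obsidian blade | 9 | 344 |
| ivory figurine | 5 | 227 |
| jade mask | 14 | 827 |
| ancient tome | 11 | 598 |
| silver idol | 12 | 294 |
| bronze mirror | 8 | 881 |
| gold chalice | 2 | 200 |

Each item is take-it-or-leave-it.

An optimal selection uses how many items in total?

4

Optimal total is 3248.
ruby pendant + jade mask + ancient tome + bronze mirror hits 3248 at 37 lb.
Every optimal selection uses 4 items.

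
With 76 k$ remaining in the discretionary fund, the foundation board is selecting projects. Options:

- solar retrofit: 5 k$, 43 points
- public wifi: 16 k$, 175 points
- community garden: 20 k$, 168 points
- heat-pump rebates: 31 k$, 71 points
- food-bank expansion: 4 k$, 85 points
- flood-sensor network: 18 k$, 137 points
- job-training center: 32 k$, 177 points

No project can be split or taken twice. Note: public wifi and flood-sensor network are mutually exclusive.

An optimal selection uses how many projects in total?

Best achievable projected impact is 605.
public wifi + community garden + food-bank expansion + job-training center hits 605 at 72 k$.
All optima have 4 projects.

4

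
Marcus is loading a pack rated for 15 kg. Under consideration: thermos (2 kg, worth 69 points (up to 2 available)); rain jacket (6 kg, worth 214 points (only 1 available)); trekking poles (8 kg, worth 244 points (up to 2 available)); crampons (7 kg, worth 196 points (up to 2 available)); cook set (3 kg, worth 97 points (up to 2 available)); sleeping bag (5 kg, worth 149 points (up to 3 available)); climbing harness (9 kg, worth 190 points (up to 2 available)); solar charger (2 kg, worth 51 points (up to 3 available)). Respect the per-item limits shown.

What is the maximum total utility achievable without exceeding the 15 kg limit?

501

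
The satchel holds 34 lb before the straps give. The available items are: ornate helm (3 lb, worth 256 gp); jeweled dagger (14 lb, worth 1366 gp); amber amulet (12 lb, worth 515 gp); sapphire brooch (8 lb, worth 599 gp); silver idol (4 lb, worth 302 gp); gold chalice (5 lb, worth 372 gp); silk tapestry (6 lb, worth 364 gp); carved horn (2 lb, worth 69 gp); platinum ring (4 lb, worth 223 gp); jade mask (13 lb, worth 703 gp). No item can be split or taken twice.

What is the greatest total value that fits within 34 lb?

2895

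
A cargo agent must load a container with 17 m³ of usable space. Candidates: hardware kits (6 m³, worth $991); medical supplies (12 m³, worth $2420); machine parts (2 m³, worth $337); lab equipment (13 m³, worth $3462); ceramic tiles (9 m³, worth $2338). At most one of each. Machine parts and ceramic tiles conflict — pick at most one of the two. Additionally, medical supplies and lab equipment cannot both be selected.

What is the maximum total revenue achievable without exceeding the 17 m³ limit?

3799

Density check — lab equipment 266.31, ceramic tiles 259.78, medical supplies 201.67 are the best per m³.
Taking machine parts + lab equipment: 15 m³ used, 3799 in revenue.
The closest alternative, lab equipment, reaches only 3462.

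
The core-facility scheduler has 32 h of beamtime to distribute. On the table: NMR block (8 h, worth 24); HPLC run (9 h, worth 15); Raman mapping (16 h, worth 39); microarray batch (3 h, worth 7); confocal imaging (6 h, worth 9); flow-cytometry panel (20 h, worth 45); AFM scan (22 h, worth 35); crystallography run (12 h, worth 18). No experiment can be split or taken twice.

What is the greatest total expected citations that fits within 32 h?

76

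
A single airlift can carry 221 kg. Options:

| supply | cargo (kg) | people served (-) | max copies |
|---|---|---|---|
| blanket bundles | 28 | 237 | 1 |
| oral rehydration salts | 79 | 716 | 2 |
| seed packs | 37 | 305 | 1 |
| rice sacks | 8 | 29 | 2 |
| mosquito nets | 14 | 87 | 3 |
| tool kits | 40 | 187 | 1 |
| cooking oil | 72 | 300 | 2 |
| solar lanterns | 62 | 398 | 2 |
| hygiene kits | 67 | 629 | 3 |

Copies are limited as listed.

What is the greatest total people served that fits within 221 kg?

2003

By people served per kg: hygiene kits 9.39, oral rehydration salts 9.06, blanket bundles 8.46, seed packs 8.24 lead.
Filling by ratio: mosquito nets + 3×hygiene kits for 1974, with 6 kg left unused.
Dropping mosquito nets and hygiene kits frees 81 kg; slotting in oral rehydration salts + rice sacks (87 kg) lifts the total to 2003 at 221 kg.
That's the maximum — no swap from here does better than 2003.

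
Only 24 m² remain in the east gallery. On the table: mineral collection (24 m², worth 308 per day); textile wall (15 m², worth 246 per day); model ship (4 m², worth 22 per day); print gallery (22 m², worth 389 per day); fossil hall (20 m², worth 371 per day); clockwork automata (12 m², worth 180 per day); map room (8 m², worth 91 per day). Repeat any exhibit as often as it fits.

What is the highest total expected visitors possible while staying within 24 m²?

Density check — fossil hall 18.55, print gallery 17.68, textile wall 16.40 are the best per m².
Model ship + fossil hall uses 24 of the 24 m² and totals 393.
No other feasible combination exceeds 393.

393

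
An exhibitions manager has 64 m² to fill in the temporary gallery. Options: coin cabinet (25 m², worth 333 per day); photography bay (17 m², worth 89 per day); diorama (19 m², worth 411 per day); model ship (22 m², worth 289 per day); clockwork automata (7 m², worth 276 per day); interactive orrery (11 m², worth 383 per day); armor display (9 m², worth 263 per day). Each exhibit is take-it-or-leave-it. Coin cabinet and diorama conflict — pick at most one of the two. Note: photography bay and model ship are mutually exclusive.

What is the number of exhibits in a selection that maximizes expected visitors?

5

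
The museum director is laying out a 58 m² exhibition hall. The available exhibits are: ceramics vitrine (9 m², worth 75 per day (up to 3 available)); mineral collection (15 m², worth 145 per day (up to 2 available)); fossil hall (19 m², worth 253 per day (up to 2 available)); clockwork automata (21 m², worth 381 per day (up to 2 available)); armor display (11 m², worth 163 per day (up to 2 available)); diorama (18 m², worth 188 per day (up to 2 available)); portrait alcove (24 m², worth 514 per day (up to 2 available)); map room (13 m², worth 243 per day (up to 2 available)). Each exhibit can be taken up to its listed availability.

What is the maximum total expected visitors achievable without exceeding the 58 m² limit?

A density-first pass picks ceramics vitrine + 2×portrait alcove — 1103 at 57 m².
The 33 m² tied up in ceramics vitrine and portrait alcove is better spent on clockwork automata + map room — total rises to 1138 (58 m²).
Every other selection either busts 58 m² or exceeds an availability limit or fails to beat 1138.

1138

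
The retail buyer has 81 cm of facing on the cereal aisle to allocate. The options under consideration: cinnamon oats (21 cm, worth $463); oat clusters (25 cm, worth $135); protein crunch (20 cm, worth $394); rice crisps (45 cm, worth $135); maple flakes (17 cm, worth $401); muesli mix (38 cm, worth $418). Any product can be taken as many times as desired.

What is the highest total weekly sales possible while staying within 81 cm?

Density check — maple flakes 23.59, cinnamon oats 22.05, protein crunch 19.70 are the best per cm.
The ratio heuristic lands on 4×maple flakes (1604) but leaves 13 cm idle.
Dropping 3×maple flakes frees 51 cm; slotting in 3×cinnamon oats (63 cm) lifts the total to 1790 at 80 cm.
The spare 1 cm is too small for any remaining product, and no exchange beats 1790.

1790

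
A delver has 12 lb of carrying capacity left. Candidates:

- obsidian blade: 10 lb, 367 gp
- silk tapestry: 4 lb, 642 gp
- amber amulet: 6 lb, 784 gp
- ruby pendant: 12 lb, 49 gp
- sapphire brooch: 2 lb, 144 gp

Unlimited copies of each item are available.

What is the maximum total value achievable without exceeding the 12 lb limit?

1926

Best packing: 3×silk tapestry — 12 lb, 1926 total.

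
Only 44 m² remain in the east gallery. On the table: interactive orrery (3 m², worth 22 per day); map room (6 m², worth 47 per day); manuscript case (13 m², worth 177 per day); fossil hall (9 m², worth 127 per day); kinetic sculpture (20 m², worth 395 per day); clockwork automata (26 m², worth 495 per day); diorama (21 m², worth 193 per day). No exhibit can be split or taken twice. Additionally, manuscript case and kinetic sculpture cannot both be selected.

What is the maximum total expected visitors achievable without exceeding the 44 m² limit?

694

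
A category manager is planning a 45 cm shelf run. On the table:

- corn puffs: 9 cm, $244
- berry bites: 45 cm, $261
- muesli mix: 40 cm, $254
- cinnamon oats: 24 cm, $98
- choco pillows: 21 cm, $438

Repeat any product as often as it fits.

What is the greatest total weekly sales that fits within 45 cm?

1220

Best packing: 5×corn puffs — 45 cm, 1220 total.
That's the maximum — no swap from here does better than 1220.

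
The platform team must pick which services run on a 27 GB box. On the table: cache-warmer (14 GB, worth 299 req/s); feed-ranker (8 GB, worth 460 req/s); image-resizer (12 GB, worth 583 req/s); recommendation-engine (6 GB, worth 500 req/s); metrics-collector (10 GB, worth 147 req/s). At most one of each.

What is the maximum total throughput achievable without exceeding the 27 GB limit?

1543

Ranking by ratio (throughput/GB): recommendation-engine 83.33, feed-ranker 57.50, image-resizer 48.58.
Feed-ranker + image-resizer + recommendation-engine uses 26 of the 27 GB and totals 1543.
Runner-up feed-ranker + recommendation-engine + metrics-collector tops out at 1107.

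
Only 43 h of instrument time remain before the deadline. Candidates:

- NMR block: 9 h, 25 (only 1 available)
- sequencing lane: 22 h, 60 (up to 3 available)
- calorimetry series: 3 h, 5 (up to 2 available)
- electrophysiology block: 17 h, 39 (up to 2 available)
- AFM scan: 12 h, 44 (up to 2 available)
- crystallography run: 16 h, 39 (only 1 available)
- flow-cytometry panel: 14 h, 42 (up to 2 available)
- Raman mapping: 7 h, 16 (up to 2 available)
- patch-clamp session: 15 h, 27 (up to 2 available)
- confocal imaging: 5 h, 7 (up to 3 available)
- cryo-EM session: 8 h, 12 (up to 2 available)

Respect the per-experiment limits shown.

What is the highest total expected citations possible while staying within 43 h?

137

A density-first pass picks calorimetry series + 2×AFM scan + flow-cytometry panel — 135 at 41 h.
The 3 h tied up in calorimetry series is better spent on confocal imaging — total rises to 137 (43 h).
No other feasible combination exceeds 137.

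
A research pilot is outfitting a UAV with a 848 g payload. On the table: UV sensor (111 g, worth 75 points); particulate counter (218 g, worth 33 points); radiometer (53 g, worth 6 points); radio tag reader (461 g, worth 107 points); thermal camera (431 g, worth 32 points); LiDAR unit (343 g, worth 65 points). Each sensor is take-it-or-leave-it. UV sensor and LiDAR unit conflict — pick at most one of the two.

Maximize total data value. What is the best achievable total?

221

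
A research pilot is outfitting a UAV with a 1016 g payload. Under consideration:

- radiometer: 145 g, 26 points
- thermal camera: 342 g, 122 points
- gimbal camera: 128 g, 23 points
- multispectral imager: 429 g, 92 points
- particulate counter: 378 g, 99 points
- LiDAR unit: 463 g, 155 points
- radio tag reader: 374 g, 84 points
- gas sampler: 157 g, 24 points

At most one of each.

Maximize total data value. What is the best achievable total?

Filling by ratio: thermal camera + gimbal camera + LiDAR unit for 300, with 83 g left unused.
Dropping gimbal camera frees 128 g; slotting in radiometer (145 g) lifts the total to 303 at 950 g.

303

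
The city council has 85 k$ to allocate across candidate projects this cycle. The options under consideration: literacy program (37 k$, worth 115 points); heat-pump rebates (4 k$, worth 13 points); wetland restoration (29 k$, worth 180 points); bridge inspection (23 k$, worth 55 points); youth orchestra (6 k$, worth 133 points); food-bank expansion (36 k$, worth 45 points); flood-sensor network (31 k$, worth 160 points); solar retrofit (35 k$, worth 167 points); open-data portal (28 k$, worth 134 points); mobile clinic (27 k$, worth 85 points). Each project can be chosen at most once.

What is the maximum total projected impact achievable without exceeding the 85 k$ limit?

493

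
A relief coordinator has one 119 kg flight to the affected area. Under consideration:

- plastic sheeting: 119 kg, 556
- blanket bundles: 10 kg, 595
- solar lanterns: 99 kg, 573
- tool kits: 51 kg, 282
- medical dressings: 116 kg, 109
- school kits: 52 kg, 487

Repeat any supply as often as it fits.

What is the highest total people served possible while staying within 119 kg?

By people served per kg: blanket bundles 59.50, school kits 9.37, solar lanterns 5.79 lead.
Taking 11×blanket bundles: 110 kg used, 6545 in people served.

6545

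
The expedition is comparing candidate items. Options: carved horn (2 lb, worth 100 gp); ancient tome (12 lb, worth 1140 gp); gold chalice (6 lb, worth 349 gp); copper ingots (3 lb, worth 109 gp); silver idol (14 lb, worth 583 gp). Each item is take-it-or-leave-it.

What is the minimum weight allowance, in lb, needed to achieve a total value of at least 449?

Need the lightest bundle worth ≥ 449.
carved horn + gold chalice: 449 value at 8 lb.
Any bundle with less than 8 lb falls short of 449.

8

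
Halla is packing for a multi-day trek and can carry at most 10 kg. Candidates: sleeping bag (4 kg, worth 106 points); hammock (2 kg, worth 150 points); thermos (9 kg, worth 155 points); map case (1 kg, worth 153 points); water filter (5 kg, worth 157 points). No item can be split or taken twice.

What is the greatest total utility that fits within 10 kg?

Best packing: hammock + map case + water filter — 8 kg, 460 total.
Nothing else within 10 kg beats 460.

460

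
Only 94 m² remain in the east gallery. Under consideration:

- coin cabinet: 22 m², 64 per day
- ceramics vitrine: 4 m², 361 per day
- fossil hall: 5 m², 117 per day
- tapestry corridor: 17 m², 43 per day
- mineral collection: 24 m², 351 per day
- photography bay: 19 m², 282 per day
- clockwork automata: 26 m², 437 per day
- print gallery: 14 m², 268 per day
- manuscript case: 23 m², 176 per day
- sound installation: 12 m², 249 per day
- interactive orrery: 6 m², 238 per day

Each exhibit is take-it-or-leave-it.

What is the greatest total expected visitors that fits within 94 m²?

2021

By expected visitors per m²: ceramics vitrine 90.25, interactive orrery 39.67, fossil hall 23.40 lead.
Filling by ratio: ceramics vitrine + fossil hall + photography bay + clockwork automata + print gallery + sound installation + interactive orrery for 1952, with 8 m² left unused.
Dropping photography bay frees 19 m²; slotting in mineral collection (24 m²) lifts the total to 2021 at 91 m².
Every other selection either busts 94 m² or fails to beat 2021.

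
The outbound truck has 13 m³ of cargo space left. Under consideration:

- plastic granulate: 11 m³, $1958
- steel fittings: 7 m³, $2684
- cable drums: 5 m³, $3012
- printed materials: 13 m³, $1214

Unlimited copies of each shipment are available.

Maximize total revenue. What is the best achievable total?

2×cable drums uses 10 of the 13 m³ and totals 6024.
That's the maximum — no swap from here does better than 6024.

6024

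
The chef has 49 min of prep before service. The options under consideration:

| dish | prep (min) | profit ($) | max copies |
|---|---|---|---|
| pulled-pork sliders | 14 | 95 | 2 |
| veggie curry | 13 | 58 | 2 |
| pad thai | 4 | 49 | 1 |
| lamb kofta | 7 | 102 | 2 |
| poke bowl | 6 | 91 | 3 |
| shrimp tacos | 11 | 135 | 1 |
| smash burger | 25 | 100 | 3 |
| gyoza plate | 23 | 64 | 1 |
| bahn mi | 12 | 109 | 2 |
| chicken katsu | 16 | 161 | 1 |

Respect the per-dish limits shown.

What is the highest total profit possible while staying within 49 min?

661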